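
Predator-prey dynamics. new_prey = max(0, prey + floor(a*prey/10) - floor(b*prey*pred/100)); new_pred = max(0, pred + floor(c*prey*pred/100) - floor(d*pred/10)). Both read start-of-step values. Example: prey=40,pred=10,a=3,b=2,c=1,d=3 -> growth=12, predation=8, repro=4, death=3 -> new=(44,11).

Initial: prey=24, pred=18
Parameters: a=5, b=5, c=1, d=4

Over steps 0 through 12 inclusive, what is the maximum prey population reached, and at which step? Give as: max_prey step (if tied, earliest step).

Step 1: prey: 24+12-21=15; pred: 18+4-7=15
Step 2: prey: 15+7-11=11; pred: 15+2-6=11
Step 3: prey: 11+5-6=10; pred: 11+1-4=8
Step 4: prey: 10+5-4=11; pred: 8+0-3=5
Step 5: prey: 11+5-2=14; pred: 5+0-2=3
Step 6: prey: 14+7-2=19; pred: 3+0-1=2
Step 7: prey: 19+9-1=27; pred: 2+0-0=2
Step 8: prey: 27+13-2=38; pred: 2+0-0=2
Step 9: prey: 38+19-3=54; pred: 2+0-0=2
Step 10: prey: 54+27-5=76; pred: 2+1-0=3
Step 11: prey: 76+38-11=103; pred: 3+2-1=4
Step 12: prey: 103+51-20=134; pred: 4+4-1=7
Max prey = 134 at step 12

Answer: 134 12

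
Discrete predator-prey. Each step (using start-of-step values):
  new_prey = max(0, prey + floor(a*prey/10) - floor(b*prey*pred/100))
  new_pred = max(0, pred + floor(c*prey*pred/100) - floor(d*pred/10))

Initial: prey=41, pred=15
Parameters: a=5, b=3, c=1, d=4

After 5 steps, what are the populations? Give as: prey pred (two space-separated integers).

Answer: 50 17

Derivation:
Step 1: prey: 41+20-18=43; pred: 15+6-6=15
Step 2: prey: 43+21-19=45; pred: 15+6-6=15
Step 3: prey: 45+22-20=47; pred: 15+6-6=15
Step 4: prey: 47+23-21=49; pred: 15+7-6=16
Step 5: prey: 49+24-23=50; pred: 16+7-6=17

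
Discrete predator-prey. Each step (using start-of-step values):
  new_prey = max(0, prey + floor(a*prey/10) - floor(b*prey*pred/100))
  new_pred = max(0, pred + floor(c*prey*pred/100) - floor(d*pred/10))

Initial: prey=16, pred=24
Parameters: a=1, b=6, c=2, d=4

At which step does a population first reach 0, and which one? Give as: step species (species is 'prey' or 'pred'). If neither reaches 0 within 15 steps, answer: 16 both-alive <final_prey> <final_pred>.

Answer: 1 prey

Derivation:
Step 1: prey: 16+1-23=0; pred: 24+7-9=22
First extinction: prey at step 1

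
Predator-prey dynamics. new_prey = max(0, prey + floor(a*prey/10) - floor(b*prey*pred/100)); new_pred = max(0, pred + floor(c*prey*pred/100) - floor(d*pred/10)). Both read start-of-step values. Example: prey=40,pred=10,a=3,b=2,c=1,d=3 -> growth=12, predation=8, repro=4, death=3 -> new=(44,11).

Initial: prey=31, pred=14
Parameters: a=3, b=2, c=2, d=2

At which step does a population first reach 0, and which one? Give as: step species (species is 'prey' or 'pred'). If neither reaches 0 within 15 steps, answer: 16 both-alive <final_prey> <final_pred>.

Step 1: prey: 31+9-8=32; pred: 14+8-2=20
Step 2: prey: 32+9-12=29; pred: 20+12-4=28
Step 3: prey: 29+8-16=21; pred: 28+16-5=39
Step 4: prey: 21+6-16=11; pred: 39+16-7=48
Step 5: prey: 11+3-10=4; pred: 48+10-9=49
Step 6: prey: 4+1-3=2; pred: 49+3-9=43
Step 7: prey: 2+0-1=1; pred: 43+1-8=36
Step 8: prey: 1+0-0=1; pred: 36+0-7=29
Step 9: prey: 1+0-0=1; pred: 29+0-5=24
Step 10: prey: 1+0-0=1; pred: 24+0-4=20
Step 11: prey: 1+0-0=1; pred: 20+0-4=16
Step 12: prey: 1+0-0=1; pred: 16+0-3=13
Step 13: prey: 1+0-0=1; pred: 13+0-2=11
Step 14: prey: 1+0-0=1; pred: 11+0-2=9
Step 15: prey: 1+0-0=1; pred: 9+0-1=8
No extinction within 15 steps

Answer: 16 both-alive 1 8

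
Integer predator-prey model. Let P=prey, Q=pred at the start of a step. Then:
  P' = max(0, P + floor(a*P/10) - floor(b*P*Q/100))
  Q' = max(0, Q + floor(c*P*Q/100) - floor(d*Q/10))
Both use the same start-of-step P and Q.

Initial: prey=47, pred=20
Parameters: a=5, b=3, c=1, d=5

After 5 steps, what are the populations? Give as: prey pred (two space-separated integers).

Answer: 46 12

Derivation:
Step 1: prey: 47+23-28=42; pred: 20+9-10=19
Step 2: prey: 42+21-23=40; pred: 19+7-9=17
Step 3: prey: 40+20-20=40; pred: 17+6-8=15
Step 4: prey: 40+20-18=42; pred: 15+6-7=14
Step 5: prey: 42+21-17=46; pred: 14+5-7=12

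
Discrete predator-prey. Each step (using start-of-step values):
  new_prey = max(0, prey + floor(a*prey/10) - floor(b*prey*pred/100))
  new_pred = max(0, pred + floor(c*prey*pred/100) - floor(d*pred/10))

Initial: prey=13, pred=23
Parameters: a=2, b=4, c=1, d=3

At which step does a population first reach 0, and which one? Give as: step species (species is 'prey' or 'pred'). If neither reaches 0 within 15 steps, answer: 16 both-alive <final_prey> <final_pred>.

Answer: 16 both-alive 1 3

Derivation:
Step 1: prey: 13+2-11=4; pred: 23+2-6=19
Step 2: prey: 4+0-3=1; pred: 19+0-5=14
Step 3: prey: 1+0-0=1; pred: 14+0-4=10
Step 4: prey: 1+0-0=1; pred: 10+0-3=7
Step 5: prey: 1+0-0=1; pred: 7+0-2=5
Step 6: prey: 1+0-0=1; pred: 5+0-1=4
Step 7: prey: 1+0-0=1; pred: 4+0-1=3
Step 8: prey: 1+0-0=1; pred: 3+0-0=3
Steps 9-15: state stable at prey=1, pred=3 (no change)
No extinction within 15 steps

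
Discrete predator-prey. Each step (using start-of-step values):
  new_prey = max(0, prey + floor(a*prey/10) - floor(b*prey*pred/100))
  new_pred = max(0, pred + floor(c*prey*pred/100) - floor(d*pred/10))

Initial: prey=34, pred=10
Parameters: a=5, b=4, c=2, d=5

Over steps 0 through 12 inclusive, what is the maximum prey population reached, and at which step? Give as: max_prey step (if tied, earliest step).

Answer: 41 2

Derivation:
Step 1: prey: 34+17-13=38; pred: 10+6-5=11
Step 2: prey: 38+19-16=41; pred: 11+8-5=14
Step 3: prey: 41+20-22=39; pred: 14+11-7=18
Step 4: prey: 39+19-28=30; pred: 18+14-9=23
Step 5: prey: 30+15-27=18; pred: 23+13-11=25
Step 6: prey: 18+9-18=9; pred: 25+9-12=22
Step 7: prey: 9+4-7=6; pred: 22+3-11=14
Step 8: prey: 6+3-3=6; pred: 14+1-7=8
Step 9: prey: 6+3-1=8; pred: 8+0-4=4
Step 10: prey: 8+4-1=11; pred: 4+0-2=2
Step 11: prey: 11+5-0=16; pred: 2+0-1=1
Step 12: prey: 16+8-0=24; pred: 1+0-0=1
Max prey = 41 at step 2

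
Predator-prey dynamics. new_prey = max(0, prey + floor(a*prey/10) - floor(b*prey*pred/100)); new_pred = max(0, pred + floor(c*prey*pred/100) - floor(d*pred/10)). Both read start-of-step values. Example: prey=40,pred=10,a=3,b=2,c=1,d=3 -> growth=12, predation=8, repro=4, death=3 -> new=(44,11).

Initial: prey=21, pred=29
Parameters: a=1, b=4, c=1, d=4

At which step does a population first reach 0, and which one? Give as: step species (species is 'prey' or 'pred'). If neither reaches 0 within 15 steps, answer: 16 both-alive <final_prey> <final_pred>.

Answer: 1 prey

Derivation:
Step 1: prey: 21+2-24=0; pred: 29+6-11=24
First extinction: prey at step 1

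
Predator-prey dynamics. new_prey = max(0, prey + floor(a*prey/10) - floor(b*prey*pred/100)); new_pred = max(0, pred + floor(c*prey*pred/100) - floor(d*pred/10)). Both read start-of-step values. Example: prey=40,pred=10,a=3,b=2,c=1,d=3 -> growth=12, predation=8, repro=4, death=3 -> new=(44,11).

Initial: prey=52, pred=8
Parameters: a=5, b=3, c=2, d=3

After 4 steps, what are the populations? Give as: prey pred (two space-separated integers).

Step 1: prey: 52+26-12=66; pred: 8+8-2=14
Step 2: prey: 66+33-27=72; pred: 14+18-4=28
Step 3: prey: 72+36-60=48; pred: 28+40-8=60
Step 4: prey: 48+24-86=0; pred: 60+57-18=99

Answer: 0 99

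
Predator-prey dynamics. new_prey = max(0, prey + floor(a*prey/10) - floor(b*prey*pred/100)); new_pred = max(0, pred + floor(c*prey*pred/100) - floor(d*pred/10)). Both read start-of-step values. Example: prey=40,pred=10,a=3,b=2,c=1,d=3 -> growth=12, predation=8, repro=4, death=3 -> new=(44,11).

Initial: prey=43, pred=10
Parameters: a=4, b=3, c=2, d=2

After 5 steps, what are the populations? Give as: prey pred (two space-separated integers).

Step 1: prey: 43+17-12=48; pred: 10+8-2=16
Step 2: prey: 48+19-23=44; pred: 16+15-3=28
Step 3: prey: 44+17-36=25; pred: 28+24-5=47
Step 4: prey: 25+10-35=0; pred: 47+23-9=61
Step 5: prey: 0+0-0=0; pred: 61+0-12=49

Answer: 0 49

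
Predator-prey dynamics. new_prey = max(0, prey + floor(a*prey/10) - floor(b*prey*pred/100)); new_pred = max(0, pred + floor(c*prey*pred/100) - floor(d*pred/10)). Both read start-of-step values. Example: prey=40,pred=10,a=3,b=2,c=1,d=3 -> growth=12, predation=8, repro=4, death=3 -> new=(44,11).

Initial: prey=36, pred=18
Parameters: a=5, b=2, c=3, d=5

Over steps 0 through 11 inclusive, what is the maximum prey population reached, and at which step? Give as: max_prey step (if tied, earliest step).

Step 1: prey: 36+18-12=42; pred: 18+19-9=28
Step 2: prey: 42+21-23=40; pred: 28+35-14=49
Step 3: prey: 40+20-39=21; pred: 49+58-24=83
Step 4: prey: 21+10-34=0; pred: 83+52-41=94
Step 5: prey: 0+0-0=0; pred: 94+0-47=47
Step 6: prey: 0+0-0=0; pred: 47+0-23=24
Step 7: prey: 0+0-0=0; pred: 24+0-12=12
Step 8: prey: 0+0-0=0; pred: 12+0-6=6
Step 9: prey: 0+0-0=0; pred: 6+0-3=3
Step 10: prey: 0+0-0=0; pred: 3+0-1=2
Step 11: prey: 0+0-0=0; pred: 2+0-1=1
Max prey = 42 at step 1

Answer: 42 1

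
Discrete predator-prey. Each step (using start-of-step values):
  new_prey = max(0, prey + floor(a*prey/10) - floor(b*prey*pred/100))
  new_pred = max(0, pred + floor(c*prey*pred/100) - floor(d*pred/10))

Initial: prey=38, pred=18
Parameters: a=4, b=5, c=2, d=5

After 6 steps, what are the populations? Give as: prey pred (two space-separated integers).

Step 1: prey: 38+15-34=19; pred: 18+13-9=22
Step 2: prey: 19+7-20=6; pred: 22+8-11=19
Step 3: prey: 6+2-5=3; pred: 19+2-9=12
Step 4: prey: 3+1-1=3; pred: 12+0-6=6
Step 5: prey: 3+1-0=4; pred: 6+0-3=3
Step 6: prey: 4+1-0=5; pred: 3+0-1=2

Answer: 5 2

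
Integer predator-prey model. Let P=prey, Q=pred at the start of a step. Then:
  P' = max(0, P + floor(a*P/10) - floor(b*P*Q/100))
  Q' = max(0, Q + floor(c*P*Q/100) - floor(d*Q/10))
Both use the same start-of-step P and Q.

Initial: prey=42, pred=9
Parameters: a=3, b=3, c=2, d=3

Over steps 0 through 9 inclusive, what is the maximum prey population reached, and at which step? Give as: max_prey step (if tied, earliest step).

Answer: 43 1

Derivation:
Step 1: prey: 42+12-11=43; pred: 9+7-2=14
Step 2: prey: 43+12-18=37; pred: 14+12-4=22
Step 3: prey: 37+11-24=24; pred: 22+16-6=32
Step 4: prey: 24+7-23=8; pred: 32+15-9=38
Step 5: prey: 8+2-9=1; pred: 38+6-11=33
Step 6: prey: 1+0-0=1; pred: 33+0-9=24
Step 7: prey: 1+0-0=1; pred: 24+0-7=17
Step 8: prey: 1+0-0=1; pred: 17+0-5=12
Step 9: prey: 1+0-0=1; pred: 12+0-3=9
Max prey = 43 at step 1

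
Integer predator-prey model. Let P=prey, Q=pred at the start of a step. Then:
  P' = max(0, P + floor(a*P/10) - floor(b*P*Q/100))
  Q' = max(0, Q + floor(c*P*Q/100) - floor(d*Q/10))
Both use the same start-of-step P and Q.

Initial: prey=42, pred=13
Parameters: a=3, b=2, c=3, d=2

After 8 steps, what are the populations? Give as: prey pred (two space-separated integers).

Step 1: prey: 42+12-10=44; pred: 13+16-2=27
Step 2: prey: 44+13-23=34; pred: 27+35-5=57
Step 3: prey: 34+10-38=6; pred: 57+58-11=104
Step 4: prey: 6+1-12=0; pred: 104+18-20=102
Step 5: prey: 0+0-0=0; pred: 102+0-20=82
Step 6: prey: 0+0-0=0; pred: 82+0-16=66
Step 7: prey: 0+0-0=0; pred: 66+0-13=53
Step 8: prey: 0+0-0=0; pred: 53+0-10=43

Answer: 0 43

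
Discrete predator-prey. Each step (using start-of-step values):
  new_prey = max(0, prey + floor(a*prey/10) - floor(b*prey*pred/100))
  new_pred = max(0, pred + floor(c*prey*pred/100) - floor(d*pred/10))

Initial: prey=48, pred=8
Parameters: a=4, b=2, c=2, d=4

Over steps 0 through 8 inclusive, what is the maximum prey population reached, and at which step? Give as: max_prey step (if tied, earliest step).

Answer: 70 2

Derivation:
Step 1: prey: 48+19-7=60; pred: 8+7-3=12
Step 2: prey: 60+24-14=70; pred: 12+14-4=22
Step 3: prey: 70+28-30=68; pred: 22+30-8=44
Step 4: prey: 68+27-59=36; pred: 44+59-17=86
Step 5: prey: 36+14-61=0; pred: 86+61-34=113
Step 6: prey: 0+0-0=0; pred: 113+0-45=68
Step 7: prey: 0+0-0=0; pred: 68+0-27=41
Step 8: prey: 0+0-0=0; pred: 41+0-16=25
Max prey = 70 at step 2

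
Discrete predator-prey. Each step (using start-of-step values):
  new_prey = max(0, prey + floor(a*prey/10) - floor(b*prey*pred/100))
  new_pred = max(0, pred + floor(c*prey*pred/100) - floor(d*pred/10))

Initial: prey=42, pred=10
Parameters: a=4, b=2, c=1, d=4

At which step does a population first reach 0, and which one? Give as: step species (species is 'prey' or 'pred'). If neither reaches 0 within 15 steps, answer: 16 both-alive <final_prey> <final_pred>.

Answer: 16 both-alive 7 3

Derivation:
Step 1: prey: 42+16-8=50; pred: 10+4-4=10
Step 2: prey: 50+20-10=60; pred: 10+5-4=11
Step 3: prey: 60+24-13=71; pred: 11+6-4=13
Step 4: prey: 71+28-18=81; pred: 13+9-5=17
Step 5: prey: 81+32-27=86; pred: 17+13-6=24
Step 6: prey: 86+34-41=79; pred: 24+20-9=35
Step 7: prey: 79+31-55=55; pred: 35+27-14=48
Step 8: prey: 55+22-52=25; pred: 48+26-19=55
Step 9: prey: 25+10-27=8; pred: 55+13-22=46
Step 10: prey: 8+3-7=4; pred: 46+3-18=31
Step 11: prey: 4+1-2=3; pred: 31+1-12=20
Step 12: prey: 3+1-1=3; pred: 20+0-8=12
Step 13: prey: 3+1-0=4; pred: 12+0-4=8
Step 14: prey: 4+1-0=5; pred: 8+0-3=5
Step 15: prey: 5+2-0=7; pred: 5+0-2=3
No extinction within 15 steps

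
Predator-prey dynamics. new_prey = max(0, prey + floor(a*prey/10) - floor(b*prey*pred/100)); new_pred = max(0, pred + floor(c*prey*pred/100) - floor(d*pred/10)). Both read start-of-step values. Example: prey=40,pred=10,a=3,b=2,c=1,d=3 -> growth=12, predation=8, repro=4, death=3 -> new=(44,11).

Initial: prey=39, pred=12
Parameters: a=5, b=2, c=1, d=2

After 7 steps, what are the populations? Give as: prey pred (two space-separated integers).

Step 1: prey: 39+19-9=49; pred: 12+4-2=14
Step 2: prey: 49+24-13=60; pred: 14+6-2=18
Step 3: prey: 60+30-21=69; pred: 18+10-3=25
Step 4: prey: 69+34-34=69; pred: 25+17-5=37
Step 5: prey: 69+34-51=52; pred: 37+25-7=55
Step 6: prey: 52+26-57=21; pred: 55+28-11=72
Step 7: prey: 21+10-30=1; pred: 72+15-14=73

Answer: 1 73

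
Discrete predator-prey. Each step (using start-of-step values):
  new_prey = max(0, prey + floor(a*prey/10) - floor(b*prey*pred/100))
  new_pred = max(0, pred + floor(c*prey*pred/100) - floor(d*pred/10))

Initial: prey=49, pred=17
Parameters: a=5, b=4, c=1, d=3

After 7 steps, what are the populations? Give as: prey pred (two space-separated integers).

Answer: 8 11

Derivation:
Step 1: prey: 49+24-33=40; pred: 17+8-5=20
Step 2: prey: 40+20-32=28; pred: 20+8-6=22
Step 3: prey: 28+14-24=18; pred: 22+6-6=22
Step 4: prey: 18+9-15=12; pred: 22+3-6=19
Step 5: prey: 12+6-9=9; pred: 19+2-5=16
Step 6: prey: 9+4-5=8; pred: 16+1-4=13
Step 7: prey: 8+4-4=8; pred: 13+1-3=11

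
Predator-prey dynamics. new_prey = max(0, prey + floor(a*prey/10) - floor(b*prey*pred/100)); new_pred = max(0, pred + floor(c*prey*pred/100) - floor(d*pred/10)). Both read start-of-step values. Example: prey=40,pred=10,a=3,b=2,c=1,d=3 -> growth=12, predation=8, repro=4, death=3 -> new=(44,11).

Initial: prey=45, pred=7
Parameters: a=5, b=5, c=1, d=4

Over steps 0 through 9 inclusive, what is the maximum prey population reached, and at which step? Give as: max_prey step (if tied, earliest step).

Step 1: prey: 45+22-15=52; pred: 7+3-2=8
Step 2: prey: 52+26-20=58; pred: 8+4-3=9
Step 3: prey: 58+29-26=61; pred: 9+5-3=11
Step 4: prey: 61+30-33=58; pred: 11+6-4=13
Step 5: prey: 58+29-37=50; pred: 13+7-5=15
Step 6: prey: 50+25-37=38; pred: 15+7-6=16
Step 7: prey: 38+19-30=27; pred: 16+6-6=16
Step 8: prey: 27+13-21=19; pred: 16+4-6=14
Step 9: prey: 19+9-13=15; pred: 14+2-5=11
Max prey = 61 at step 3

Answer: 61 3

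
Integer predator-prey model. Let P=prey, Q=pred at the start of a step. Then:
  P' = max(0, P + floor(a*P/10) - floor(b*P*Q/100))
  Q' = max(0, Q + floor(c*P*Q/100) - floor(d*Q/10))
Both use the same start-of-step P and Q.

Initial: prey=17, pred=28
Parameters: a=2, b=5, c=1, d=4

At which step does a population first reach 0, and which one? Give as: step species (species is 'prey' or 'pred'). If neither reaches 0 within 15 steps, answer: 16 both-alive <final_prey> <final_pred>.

Step 1: prey: 17+3-23=0; pred: 28+4-11=21
First extinction: prey at step 1

Answer: 1 prey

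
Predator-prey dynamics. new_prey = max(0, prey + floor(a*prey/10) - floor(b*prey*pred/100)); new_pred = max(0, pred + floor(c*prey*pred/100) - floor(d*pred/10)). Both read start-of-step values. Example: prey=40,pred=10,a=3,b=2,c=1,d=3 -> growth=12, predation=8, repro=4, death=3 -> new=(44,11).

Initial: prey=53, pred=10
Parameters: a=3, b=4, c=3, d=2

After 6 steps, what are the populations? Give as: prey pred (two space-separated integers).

Step 1: prey: 53+15-21=47; pred: 10+15-2=23
Step 2: prey: 47+14-43=18; pred: 23+32-4=51
Step 3: prey: 18+5-36=0; pred: 51+27-10=68
Step 4: prey: 0+0-0=0; pred: 68+0-13=55
Step 5: prey: 0+0-0=0; pred: 55+0-11=44
Step 6: prey: 0+0-0=0; pred: 44+0-8=36

Answer: 0 36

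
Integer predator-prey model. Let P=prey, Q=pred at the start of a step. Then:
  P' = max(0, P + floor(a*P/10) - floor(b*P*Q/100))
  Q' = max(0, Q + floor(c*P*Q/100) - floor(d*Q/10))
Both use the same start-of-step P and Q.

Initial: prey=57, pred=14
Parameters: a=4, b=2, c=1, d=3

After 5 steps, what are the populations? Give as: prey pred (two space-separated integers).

Step 1: prey: 57+22-15=64; pred: 14+7-4=17
Step 2: prey: 64+25-21=68; pred: 17+10-5=22
Step 3: prey: 68+27-29=66; pred: 22+14-6=30
Step 4: prey: 66+26-39=53; pred: 30+19-9=40
Step 5: prey: 53+21-42=32; pred: 40+21-12=49

Answer: 32 49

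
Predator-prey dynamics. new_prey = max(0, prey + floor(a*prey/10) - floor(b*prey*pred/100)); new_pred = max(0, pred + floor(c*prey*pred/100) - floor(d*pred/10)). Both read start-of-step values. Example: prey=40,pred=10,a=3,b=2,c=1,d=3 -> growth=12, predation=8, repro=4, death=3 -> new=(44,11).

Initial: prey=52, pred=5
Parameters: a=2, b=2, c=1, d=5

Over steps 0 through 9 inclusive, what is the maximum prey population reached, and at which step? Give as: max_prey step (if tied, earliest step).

Answer: 79 6

Derivation:
Step 1: prey: 52+10-5=57; pred: 5+2-2=5
Step 2: prey: 57+11-5=63; pred: 5+2-2=5
Step 3: prey: 63+12-6=69; pred: 5+3-2=6
Step 4: prey: 69+13-8=74; pred: 6+4-3=7
Step 5: prey: 74+14-10=78; pred: 7+5-3=9
Step 6: prey: 78+15-14=79; pred: 9+7-4=12
Step 7: prey: 79+15-18=76; pred: 12+9-6=15
Step 8: prey: 76+15-22=69; pred: 15+11-7=19
Step 9: prey: 69+13-26=56; pred: 19+13-9=23
Max prey = 79 at step 6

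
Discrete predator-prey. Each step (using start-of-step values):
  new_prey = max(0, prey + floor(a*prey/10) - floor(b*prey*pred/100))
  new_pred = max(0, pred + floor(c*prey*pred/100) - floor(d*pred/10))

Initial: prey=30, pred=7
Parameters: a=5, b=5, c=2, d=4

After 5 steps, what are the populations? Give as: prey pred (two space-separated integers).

Answer: 11 21

Derivation:
Step 1: prey: 30+15-10=35; pred: 7+4-2=9
Step 2: prey: 35+17-15=37; pred: 9+6-3=12
Step 3: prey: 37+18-22=33; pred: 12+8-4=16
Step 4: prey: 33+16-26=23; pred: 16+10-6=20
Step 5: prey: 23+11-23=11; pred: 20+9-8=21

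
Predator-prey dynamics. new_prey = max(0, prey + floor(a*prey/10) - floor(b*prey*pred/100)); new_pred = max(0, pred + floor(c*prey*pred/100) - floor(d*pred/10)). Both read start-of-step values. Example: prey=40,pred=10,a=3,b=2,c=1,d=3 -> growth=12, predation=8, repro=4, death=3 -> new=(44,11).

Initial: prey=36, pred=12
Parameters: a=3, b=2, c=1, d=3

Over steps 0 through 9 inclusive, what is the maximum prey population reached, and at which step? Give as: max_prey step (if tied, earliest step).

Answer: 41 3

Derivation:
Step 1: prey: 36+10-8=38; pred: 12+4-3=13
Step 2: prey: 38+11-9=40; pred: 13+4-3=14
Step 3: prey: 40+12-11=41; pred: 14+5-4=15
Step 4: prey: 41+12-12=41; pred: 15+6-4=17
Step 5: prey: 41+12-13=40; pred: 17+6-5=18
Step 6: prey: 40+12-14=38; pred: 18+7-5=20
Step 7: prey: 38+11-15=34; pred: 20+7-6=21
Step 8: prey: 34+10-14=30; pred: 21+7-6=22
Step 9: prey: 30+9-13=26; pred: 22+6-6=22
Max prey = 41 at step 3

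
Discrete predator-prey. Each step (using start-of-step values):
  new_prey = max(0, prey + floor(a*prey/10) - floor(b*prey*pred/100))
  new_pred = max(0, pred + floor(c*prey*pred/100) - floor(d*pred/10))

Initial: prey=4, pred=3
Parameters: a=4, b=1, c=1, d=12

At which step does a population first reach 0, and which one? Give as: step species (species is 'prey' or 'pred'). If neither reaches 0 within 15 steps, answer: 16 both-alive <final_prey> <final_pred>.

Step 1: prey: 4+1-0=5; pred: 3+0-3=0
First extinction: pred at step 1

Answer: 1 pred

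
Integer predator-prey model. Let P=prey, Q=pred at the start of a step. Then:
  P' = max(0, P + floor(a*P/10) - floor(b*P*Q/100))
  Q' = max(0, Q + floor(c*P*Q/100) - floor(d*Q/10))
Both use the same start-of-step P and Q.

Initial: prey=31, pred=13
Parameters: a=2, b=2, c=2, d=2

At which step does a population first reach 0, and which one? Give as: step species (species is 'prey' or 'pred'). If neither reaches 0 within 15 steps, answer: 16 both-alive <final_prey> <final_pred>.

Answer: 16 both-alive 1 6

Derivation:
Step 1: prey: 31+6-8=29; pred: 13+8-2=19
Step 2: prey: 29+5-11=23; pred: 19+11-3=27
Step 3: prey: 23+4-12=15; pred: 27+12-5=34
Step 4: prey: 15+3-10=8; pred: 34+10-6=38
Step 5: prey: 8+1-6=3; pred: 38+6-7=37
Step 6: prey: 3+0-2=1; pred: 37+2-7=32
Step 7: prey: 1+0-0=1; pred: 32+0-6=26
Step 8: prey: 1+0-0=1; pred: 26+0-5=21
Step 9: prey: 1+0-0=1; pred: 21+0-4=17
Step 10: prey: 1+0-0=1; pred: 17+0-3=14
Step 11: prey: 1+0-0=1; pred: 14+0-2=12
Step 12: prey: 1+0-0=1; pred: 12+0-2=10
Step 13: prey: 1+0-0=1; pred: 10+0-2=8
Step 14: prey: 1+0-0=1; pred: 8+0-1=7
Step 15: prey: 1+0-0=1; pred: 7+0-1=6
No extinction within 15 steps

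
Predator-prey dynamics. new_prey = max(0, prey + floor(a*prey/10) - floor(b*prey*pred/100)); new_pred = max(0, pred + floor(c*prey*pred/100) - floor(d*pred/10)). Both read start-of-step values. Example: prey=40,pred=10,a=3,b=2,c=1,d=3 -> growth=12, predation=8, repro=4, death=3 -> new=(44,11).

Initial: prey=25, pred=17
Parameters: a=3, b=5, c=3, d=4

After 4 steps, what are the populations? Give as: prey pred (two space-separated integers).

Step 1: prey: 25+7-21=11; pred: 17+12-6=23
Step 2: prey: 11+3-12=2; pred: 23+7-9=21
Step 3: prey: 2+0-2=0; pred: 21+1-8=14
Step 4: prey: 0+0-0=0; pred: 14+0-5=9

Answer: 0 9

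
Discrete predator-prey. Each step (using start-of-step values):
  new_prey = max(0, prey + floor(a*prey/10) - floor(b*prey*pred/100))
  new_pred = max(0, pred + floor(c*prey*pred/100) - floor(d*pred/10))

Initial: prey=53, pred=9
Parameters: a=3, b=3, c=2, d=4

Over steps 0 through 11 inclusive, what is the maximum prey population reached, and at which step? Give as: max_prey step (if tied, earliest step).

Step 1: prey: 53+15-14=54; pred: 9+9-3=15
Step 2: prey: 54+16-24=46; pred: 15+16-6=25
Step 3: prey: 46+13-34=25; pred: 25+23-10=38
Step 4: prey: 25+7-28=4; pred: 38+19-15=42
Step 5: prey: 4+1-5=0; pred: 42+3-16=29
Step 6: prey: 0+0-0=0; pred: 29+0-11=18
Step 7: prey: 0+0-0=0; pred: 18+0-7=11
Step 8: prey: 0+0-0=0; pred: 11+0-4=7
Step 9: prey: 0+0-0=0; pred: 7+0-2=5
Step 10: prey: 0+0-0=0; pred: 5+0-2=3
Step 11: prey: 0+0-0=0; pred: 3+0-1=2
Max prey = 54 at step 1

Answer: 54 1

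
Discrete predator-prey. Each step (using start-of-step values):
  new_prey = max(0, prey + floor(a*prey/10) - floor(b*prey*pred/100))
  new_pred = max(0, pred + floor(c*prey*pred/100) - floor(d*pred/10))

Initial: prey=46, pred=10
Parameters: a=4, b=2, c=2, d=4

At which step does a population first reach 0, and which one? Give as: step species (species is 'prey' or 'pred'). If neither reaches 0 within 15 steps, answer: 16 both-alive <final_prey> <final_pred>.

Step 1: prey: 46+18-9=55; pred: 10+9-4=15
Step 2: prey: 55+22-16=61; pred: 15+16-6=25
Step 3: prey: 61+24-30=55; pred: 25+30-10=45
Step 4: prey: 55+22-49=28; pred: 45+49-18=76
Step 5: prey: 28+11-42=0; pred: 76+42-30=88
First extinction: prey at step 5

Answer: 5 prey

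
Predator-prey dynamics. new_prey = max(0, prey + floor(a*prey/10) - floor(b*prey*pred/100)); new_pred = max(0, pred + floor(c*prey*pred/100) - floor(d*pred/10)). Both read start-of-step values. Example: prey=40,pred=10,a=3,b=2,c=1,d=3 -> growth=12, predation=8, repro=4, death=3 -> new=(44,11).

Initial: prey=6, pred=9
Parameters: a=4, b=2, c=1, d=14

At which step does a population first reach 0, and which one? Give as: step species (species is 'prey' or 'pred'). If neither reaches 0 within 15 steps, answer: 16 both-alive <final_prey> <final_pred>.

Step 1: prey: 6+2-1=7; pred: 9+0-12=0
First extinction: pred at step 1

Answer: 1 pred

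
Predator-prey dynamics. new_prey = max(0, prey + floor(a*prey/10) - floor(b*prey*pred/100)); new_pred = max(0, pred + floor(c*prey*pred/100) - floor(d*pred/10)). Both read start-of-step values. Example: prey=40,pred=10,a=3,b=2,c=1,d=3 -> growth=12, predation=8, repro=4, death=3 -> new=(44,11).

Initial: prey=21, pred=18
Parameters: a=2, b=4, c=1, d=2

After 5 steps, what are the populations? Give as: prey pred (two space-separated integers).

Answer: 2 9

Derivation:
Step 1: prey: 21+4-15=10; pred: 18+3-3=18
Step 2: prey: 10+2-7=5; pred: 18+1-3=16
Step 3: prey: 5+1-3=3; pred: 16+0-3=13
Step 4: prey: 3+0-1=2; pred: 13+0-2=11
Step 5: prey: 2+0-0=2; pred: 11+0-2=9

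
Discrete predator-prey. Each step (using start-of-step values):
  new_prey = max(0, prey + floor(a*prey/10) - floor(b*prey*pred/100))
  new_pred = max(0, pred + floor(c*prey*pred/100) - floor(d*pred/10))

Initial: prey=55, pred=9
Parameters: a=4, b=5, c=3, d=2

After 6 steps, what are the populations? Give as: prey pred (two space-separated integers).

Answer: 0 35

Derivation:
Step 1: prey: 55+22-24=53; pred: 9+14-1=22
Step 2: prey: 53+21-58=16; pred: 22+34-4=52
Step 3: prey: 16+6-41=0; pred: 52+24-10=66
Step 4: prey: 0+0-0=0; pred: 66+0-13=53
Step 5: prey: 0+0-0=0; pred: 53+0-10=43
Step 6: prey: 0+0-0=0; pred: 43+0-8=35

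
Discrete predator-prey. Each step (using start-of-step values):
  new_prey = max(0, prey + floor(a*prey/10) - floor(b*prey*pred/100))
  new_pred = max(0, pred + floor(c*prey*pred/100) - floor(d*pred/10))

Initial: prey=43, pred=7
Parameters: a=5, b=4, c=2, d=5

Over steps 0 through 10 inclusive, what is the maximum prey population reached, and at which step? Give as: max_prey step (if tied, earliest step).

Answer: 58 2

Derivation:
Step 1: prey: 43+21-12=52; pred: 7+6-3=10
Step 2: prey: 52+26-20=58; pred: 10+10-5=15
Step 3: prey: 58+29-34=53; pred: 15+17-7=25
Step 4: prey: 53+26-53=26; pred: 25+26-12=39
Step 5: prey: 26+13-40=0; pred: 39+20-19=40
Step 6: prey: 0+0-0=0; pred: 40+0-20=20
Step 7: prey: 0+0-0=0; pred: 20+0-10=10
Step 8: prey: 0+0-0=0; pred: 10+0-5=5
Step 9: prey: 0+0-0=0; pred: 5+0-2=3
Step 10: prey: 0+0-0=0; pred: 3+0-1=2
Max prey = 58 at step 2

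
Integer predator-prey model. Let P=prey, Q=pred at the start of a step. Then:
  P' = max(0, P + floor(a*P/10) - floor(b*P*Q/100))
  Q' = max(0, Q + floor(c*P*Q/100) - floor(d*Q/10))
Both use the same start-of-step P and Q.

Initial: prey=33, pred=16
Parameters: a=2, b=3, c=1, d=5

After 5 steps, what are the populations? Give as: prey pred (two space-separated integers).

Step 1: prey: 33+6-15=24; pred: 16+5-8=13
Step 2: prey: 24+4-9=19; pred: 13+3-6=10
Step 3: prey: 19+3-5=17; pred: 10+1-5=6
Step 4: prey: 17+3-3=17; pred: 6+1-3=4
Step 5: prey: 17+3-2=18; pred: 4+0-2=2

Answer: 18 2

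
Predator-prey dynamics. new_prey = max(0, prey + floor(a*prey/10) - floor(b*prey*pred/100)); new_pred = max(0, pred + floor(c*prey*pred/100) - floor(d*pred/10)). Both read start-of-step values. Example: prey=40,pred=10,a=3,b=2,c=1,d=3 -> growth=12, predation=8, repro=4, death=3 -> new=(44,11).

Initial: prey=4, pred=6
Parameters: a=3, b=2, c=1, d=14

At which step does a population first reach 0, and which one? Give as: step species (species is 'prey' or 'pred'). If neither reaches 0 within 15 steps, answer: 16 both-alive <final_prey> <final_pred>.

Step 1: prey: 4+1-0=5; pred: 6+0-8=0
First extinction: pred at step 1

Answer: 1 pred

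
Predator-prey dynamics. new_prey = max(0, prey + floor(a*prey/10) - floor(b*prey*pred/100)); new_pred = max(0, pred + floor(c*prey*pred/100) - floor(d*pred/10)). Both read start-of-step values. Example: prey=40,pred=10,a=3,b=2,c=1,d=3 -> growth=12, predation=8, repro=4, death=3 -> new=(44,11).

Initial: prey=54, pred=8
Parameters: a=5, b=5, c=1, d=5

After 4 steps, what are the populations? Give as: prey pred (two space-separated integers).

Step 1: prey: 54+27-21=60; pred: 8+4-4=8
Step 2: prey: 60+30-24=66; pred: 8+4-4=8
Step 3: prey: 66+33-26=73; pred: 8+5-4=9
Step 4: prey: 73+36-32=77; pred: 9+6-4=11

Answer: 77 11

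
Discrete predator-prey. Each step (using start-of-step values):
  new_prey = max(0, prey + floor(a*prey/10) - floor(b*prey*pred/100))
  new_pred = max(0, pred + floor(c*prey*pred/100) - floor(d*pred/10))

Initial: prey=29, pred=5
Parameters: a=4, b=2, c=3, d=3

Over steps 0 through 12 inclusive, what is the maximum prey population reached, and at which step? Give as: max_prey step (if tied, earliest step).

Answer: 51 3

Derivation:
Step 1: prey: 29+11-2=38; pred: 5+4-1=8
Step 2: prey: 38+15-6=47; pred: 8+9-2=15
Step 3: prey: 47+18-14=51; pred: 15+21-4=32
Step 4: prey: 51+20-32=39; pred: 32+48-9=71
Step 5: prey: 39+15-55=0; pred: 71+83-21=133
Step 6: prey: 0+0-0=0; pred: 133+0-39=94
Step 7: prey: 0+0-0=0; pred: 94+0-28=66
Step 8: prey: 0+0-0=0; pred: 66+0-19=47
Step 9: prey: 0+0-0=0; pred: 47+0-14=33
Step 10: prey: 0+0-0=0; pred: 33+0-9=24
Step 11: prey: 0+0-0=0; pred: 24+0-7=17
Step 12: prey: 0+0-0=0; pred: 17+0-5=12
Max prey = 51 at step 3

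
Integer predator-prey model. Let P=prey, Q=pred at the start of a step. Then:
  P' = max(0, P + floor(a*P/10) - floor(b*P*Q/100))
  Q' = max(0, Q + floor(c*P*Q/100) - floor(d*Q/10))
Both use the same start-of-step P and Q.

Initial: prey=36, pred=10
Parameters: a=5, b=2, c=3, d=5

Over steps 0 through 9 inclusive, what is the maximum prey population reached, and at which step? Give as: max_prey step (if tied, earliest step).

Answer: 56 2

Derivation:
Step 1: prey: 36+18-7=47; pred: 10+10-5=15
Step 2: prey: 47+23-14=56; pred: 15+21-7=29
Step 3: prey: 56+28-32=52; pred: 29+48-14=63
Step 4: prey: 52+26-65=13; pred: 63+98-31=130
Step 5: prey: 13+6-33=0; pred: 130+50-65=115
Step 6: prey: 0+0-0=0; pred: 115+0-57=58
Step 7: prey: 0+0-0=0; pred: 58+0-29=29
Step 8: prey: 0+0-0=0; pred: 29+0-14=15
Step 9: prey: 0+0-0=0; pred: 15+0-7=8
Max prey = 56 at step 2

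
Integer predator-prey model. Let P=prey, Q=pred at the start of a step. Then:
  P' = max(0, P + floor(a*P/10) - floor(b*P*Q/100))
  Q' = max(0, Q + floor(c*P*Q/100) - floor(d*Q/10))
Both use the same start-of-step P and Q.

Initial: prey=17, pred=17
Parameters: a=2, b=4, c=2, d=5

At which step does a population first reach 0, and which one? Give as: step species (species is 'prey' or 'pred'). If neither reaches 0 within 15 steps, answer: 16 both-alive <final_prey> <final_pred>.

Step 1: prey: 17+3-11=9; pred: 17+5-8=14
Step 2: prey: 9+1-5=5; pred: 14+2-7=9
Step 3: prey: 5+1-1=5; pred: 9+0-4=5
Step 4: prey: 5+1-1=5; pred: 5+0-2=3
Step 5: prey: 5+1-0=6; pred: 3+0-1=2
Step 6: prey: 6+1-0=7; pred: 2+0-1=1
Step 7: prey: 7+1-0=8; pred: 1+0-0=1
Step 8: prey: 8+1-0=9; pred: 1+0-0=1
Step 9: prey: 9+1-0=10; pred: 1+0-0=1
Step 10: prey: 10+2-0=12; pred: 1+0-0=1
Step 11: prey: 12+2-0=14; pred: 1+0-0=1
Step 12: prey: 14+2-0=16; pred: 1+0-0=1
Step 13: prey: 16+3-0=19; pred: 1+0-0=1
Step 14: prey: 19+3-0=22; pred: 1+0-0=1
Step 15: prey: 22+4-0=26; pred: 1+0-0=1
No extinction within 15 steps

Answer: 16 both-alive 26 1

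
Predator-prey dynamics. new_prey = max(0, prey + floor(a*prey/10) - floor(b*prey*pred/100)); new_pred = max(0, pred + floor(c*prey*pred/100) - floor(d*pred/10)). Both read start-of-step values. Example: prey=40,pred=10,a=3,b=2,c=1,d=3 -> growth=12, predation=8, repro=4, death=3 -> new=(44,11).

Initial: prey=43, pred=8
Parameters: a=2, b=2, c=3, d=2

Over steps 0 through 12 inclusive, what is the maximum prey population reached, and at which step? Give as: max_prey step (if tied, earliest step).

Step 1: prey: 43+8-6=45; pred: 8+10-1=17
Step 2: prey: 45+9-15=39; pred: 17+22-3=36
Step 3: prey: 39+7-28=18; pred: 36+42-7=71
Step 4: prey: 18+3-25=0; pred: 71+38-14=95
Step 5: prey: 0+0-0=0; pred: 95+0-19=76
Step 6: prey: 0+0-0=0; pred: 76+0-15=61
Step 7: prey: 0+0-0=0; pred: 61+0-12=49
Step 8: prey: 0+0-0=0; pred: 49+0-9=40
Step 9: prey: 0+0-0=0; pred: 40+0-8=32
Step 10: prey: 0+0-0=0; pred: 32+0-6=26
Step 11: prey: 0+0-0=0; pred: 26+0-5=21
Step 12: prey: 0+0-0=0; pred: 21+0-4=17
Max prey = 45 at step 1

Answer: 45 1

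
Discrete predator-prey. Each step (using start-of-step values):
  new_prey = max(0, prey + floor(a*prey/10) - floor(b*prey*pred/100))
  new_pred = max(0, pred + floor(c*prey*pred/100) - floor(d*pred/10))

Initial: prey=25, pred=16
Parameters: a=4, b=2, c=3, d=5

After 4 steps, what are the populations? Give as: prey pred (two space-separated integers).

Answer: 17 40

Derivation:
Step 1: prey: 25+10-8=27; pred: 16+12-8=20
Step 2: prey: 27+10-10=27; pred: 20+16-10=26
Step 3: prey: 27+10-14=23; pred: 26+21-13=34
Step 4: prey: 23+9-15=17; pred: 34+23-17=40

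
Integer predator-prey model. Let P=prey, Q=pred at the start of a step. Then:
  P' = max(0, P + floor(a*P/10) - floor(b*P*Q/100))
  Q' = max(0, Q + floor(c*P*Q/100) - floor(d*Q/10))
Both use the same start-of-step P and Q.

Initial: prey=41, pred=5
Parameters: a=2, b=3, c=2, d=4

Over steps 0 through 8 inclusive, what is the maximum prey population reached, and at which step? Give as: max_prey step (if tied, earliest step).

Answer: 43 1

Derivation:
Step 1: prey: 41+8-6=43; pred: 5+4-2=7
Step 2: prey: 43+8-9=42; pred: 7+6-2=11
Step 3: prey: 42+8-13=37; pred: 11+9-4=16
Step 4: prey: 37+7-17=27; pred: 16+11-6=21
Step 5: prey: 27+5-17=15; pred: 21+11-8=24
Step 6: prey: 15+3-10=8; pred: 24+7-9=22
Step 7: prey: 8+1-5=4; pred: 22+3-8=17
Step 8: prey: 4+0-2=2; pred: 17+1-6=12
Max prey = 43 at step 1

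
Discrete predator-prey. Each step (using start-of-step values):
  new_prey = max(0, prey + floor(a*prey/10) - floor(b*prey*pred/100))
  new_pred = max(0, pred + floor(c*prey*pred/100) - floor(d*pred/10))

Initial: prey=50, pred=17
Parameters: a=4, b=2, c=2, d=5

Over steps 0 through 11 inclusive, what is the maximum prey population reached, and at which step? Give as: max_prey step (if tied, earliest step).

Step 1: prey: 50+20-17=53; pred: 17+17-8=26
Step 2: prey: 53+21-27=47; pred: 26+27-13=40
Step 3: prey: 47+18-37=28; pred: 40+37-20=57
Step 4: prey: 28+11-31=8; pred: 57+31-28=60
Step 5: prey: 8+3-9=2; pred: 60+9-30=39
Step 6: prey: 2+0-1=1; pred: 39+1-19=21
Step 7: prey: 1+0-0=1; pred: 21+0-10=11
Step 8: prey: 1+0-0=1; pred: 11+0-5=6
Step 9: prey: 1+0-0=1; pred: 6+0-3=3
Step 10: prey: 1+0-0=1; pred: 3+0-1=2
Step 11: prey: 1+0-0=1; pred: 2+0-1=1
Max prey = 53 at step 1

Answer: 53 1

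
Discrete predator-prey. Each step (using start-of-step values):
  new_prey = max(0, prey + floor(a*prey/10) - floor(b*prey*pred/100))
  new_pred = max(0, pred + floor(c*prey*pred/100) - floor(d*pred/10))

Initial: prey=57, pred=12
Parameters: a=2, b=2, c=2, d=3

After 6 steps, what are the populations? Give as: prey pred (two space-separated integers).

Answer: 0 32

Derivation:
Step 1: prey: 57+11-13=55; pred: 12+13-3=22
Step 2: prey: 55+11-24=42; pred: 22+24-6=40
Step 3: prey: 42+8-33=17; pred: 40+33-12=61
Step 4: prey: 17+3-20=0; pred: 61+20-18=63
Step 5: prey: 0+0-0=0; pred: 63+0-18=45
Step 6: prey: 0+0-0=0; pred: 45+0-13=32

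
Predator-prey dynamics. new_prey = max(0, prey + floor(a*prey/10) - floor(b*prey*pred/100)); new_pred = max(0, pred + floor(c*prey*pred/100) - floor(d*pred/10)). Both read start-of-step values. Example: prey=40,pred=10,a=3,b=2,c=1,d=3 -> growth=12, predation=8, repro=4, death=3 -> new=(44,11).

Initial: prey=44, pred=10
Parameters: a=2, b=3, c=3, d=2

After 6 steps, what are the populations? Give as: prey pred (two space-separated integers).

Step 1: prey: 44+8-13=39; pred: 10+13-2=21
Step 2: prey: 39+7-24=22; pred: 21+24-4=41
Step 3: prey: 22+4-27=0; pred: 41+27-8=60
Step 4: prey: 0+0-0=0; pred: 60+0-12=48
Step 5: prey: 0+0-0=0; pred: 48+0-9=39
Step 6: prey: 0+0-0=0; pred: 39+0-7=32

Answer: 0 32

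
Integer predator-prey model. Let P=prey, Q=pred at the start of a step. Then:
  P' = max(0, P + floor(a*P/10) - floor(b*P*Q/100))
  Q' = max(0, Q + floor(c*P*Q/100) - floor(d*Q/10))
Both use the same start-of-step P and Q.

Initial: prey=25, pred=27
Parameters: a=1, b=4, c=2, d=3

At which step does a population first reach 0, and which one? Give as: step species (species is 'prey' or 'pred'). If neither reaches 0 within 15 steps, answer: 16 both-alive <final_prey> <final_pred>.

Step 1: prey: 25+2-27=0; pred: 27+13-8=32
First extinction: prey at step 1

Answer: 1 prey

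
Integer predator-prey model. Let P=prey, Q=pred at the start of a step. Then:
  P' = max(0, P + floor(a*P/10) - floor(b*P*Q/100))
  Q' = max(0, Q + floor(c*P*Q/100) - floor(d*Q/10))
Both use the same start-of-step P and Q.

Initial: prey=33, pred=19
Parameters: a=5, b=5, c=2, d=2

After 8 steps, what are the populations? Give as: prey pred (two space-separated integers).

Step 1: prey: 33+16-31=18; pred: 19+12-3=28
Step 2: prey: 18+9-25=2; pred: 28+10-5=33
Step 3: prey: 2+1-3=0; pred: 33+1-6=28
Step 4: prey: 0+0-0=0; pred: 28+0-5=23
Step 5: prey: 0+0-0=0; pred: 23+0-4=19
Step 6: prey: 0+0-0=0; pred: 19+0-3=16
Step 7: prey: 0+0-0=0; pred: 16+0-3=13
Step 8: prey: 0+0-0=0; pred: 13+0-2=11

Answer: 0 11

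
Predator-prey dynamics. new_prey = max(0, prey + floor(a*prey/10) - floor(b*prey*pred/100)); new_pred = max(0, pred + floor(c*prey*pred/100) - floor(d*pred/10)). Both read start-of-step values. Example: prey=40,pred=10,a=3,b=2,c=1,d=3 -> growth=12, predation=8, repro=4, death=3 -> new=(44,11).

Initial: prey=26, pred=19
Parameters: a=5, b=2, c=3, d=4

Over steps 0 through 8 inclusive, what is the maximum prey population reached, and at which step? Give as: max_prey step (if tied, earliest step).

Step 1: prey: 26+13-9=30; pred: 19+14-7=26
Step 2: prey: 30+15-15=30; pred: 26+23-10=39
Step 3: prey: 30+15-23=22; pred: 39+35-15=59
Step 4: prey: 22+11-25=8; pred: 59+38-23=74
Step 5: prey: 8+4-11=1; pred: 74+17-29=62
Step 6: prey: 1+0-1=0; pred: 62+1-24=39
Step 7: prey: 0+0-0=0; pred: 39+0-15=24
Step 8: prey: 0+0-0=0; pred: 24+0-9=15
Max prey = 30 at step 1

Answer: 30 1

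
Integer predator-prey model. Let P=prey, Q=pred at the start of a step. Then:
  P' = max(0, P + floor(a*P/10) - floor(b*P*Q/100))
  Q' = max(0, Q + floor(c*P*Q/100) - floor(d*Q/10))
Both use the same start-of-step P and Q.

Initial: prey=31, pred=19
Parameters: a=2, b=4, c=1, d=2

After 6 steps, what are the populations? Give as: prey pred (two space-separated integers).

Step 1: prey: 31+6-23=14; pred: 19+5-3=21
Step 2: prey: 14+2-11=5; pred: 21+2-4=19
Step 3: prey: 5+1-3=3; pred: 19+0-3=16
Step 4: prey: 3+0-1=2; pred: 16+0-3=13
Step 5: prey: 2+0-1=1; pred: 13+0-2=11
Step 6: prey: 1+0-0=1; pred: 11+0-2=9

Answer: 1 9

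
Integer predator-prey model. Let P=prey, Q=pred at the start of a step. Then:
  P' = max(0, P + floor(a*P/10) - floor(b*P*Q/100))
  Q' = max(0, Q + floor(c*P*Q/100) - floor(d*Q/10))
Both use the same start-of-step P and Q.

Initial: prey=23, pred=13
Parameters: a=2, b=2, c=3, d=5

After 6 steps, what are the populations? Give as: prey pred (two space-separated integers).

Answer: 10 16

Derivation:
Step 1: prey: 23+4-5=22; pred: 13+8-6=15
Step 2: prey: 22+4-6=20; pred: 15+9-7=17
Step 3: prey: 20+4-6=18; pred: 17+10-8=19
Step 4: prey: 18+3-6=15; pred: 19+10-9=20
Step 5: prey: 15+3-6=12; pred: 20+9-10=19
Step 6: prey: 12+2-4=10; pred: 19+6-9=16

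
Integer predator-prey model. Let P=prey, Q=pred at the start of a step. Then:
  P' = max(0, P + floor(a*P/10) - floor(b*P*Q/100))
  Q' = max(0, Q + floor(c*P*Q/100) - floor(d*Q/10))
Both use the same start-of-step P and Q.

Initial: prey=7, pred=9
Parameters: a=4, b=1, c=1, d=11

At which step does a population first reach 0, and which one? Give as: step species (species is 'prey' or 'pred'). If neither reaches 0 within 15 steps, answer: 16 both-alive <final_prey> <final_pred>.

Answer: 1 pred

Derivation:
Step 1: prey: 7+2-0=9; pred: 9+0-9=0
First extinction: pred at step 1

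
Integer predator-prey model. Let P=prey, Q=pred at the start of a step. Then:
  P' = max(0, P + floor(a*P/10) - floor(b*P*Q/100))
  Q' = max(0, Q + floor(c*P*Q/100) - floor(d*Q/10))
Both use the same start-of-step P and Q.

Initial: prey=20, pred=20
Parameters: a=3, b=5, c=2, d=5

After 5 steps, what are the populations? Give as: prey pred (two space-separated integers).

Step 1: prey: 20+6-20=6; pred: 20+8-10=18
Step 2: prey: 6+1-5=2; pred: 18+2-9=11
Step 3: prey: 2+0-1=1; pred: 11+0-5=6
Step 4: prey: 1+0-0=1; pred: 6+0-3=3
Step 5: prey: 1+0-0=1; pred: 3+0-1=2

Answer: 1 2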